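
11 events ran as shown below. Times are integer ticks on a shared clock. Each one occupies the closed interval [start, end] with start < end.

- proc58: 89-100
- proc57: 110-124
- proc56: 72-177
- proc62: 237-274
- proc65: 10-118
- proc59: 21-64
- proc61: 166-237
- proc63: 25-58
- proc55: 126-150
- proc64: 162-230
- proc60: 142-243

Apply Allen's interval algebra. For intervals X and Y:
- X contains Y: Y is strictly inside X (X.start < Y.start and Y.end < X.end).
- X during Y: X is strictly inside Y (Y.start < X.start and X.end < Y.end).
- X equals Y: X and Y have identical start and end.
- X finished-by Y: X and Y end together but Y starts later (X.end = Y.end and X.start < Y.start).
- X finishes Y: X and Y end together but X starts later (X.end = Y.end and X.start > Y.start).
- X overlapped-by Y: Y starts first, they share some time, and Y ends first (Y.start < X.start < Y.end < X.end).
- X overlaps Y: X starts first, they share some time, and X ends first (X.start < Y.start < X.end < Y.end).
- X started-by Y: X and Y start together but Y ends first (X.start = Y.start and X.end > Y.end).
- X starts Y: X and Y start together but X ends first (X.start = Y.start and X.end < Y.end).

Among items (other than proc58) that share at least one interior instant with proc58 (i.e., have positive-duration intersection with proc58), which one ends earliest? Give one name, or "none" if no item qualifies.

Target proc58 = [89, 100].
proc55 [126, 150] → after → excluded.
proc56 [72, 177] → contains → candidate.
proc57 [110, 124] → after → excluded.
proc59 [21, 64] → before → excluded.
proc60 [142, 243] → after → excluded.
proc61 [166, 237] → after → excluded.
proc62 [237, 274] → after → excluded.
proc63 [25, 58] → before → excluded.
proc64 [162, 230] → after → excluded.
proc65 [10, 118] → contains → candidate.
Among candidates, earliest end is 118 → proc65.

proc65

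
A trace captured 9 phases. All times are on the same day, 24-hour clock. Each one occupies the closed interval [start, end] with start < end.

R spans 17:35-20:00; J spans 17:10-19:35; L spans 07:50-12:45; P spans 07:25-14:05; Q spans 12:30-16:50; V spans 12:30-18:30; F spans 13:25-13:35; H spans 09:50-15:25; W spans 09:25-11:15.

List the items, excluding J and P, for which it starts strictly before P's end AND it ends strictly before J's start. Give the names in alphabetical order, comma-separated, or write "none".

Conditions: its start is strictly before P's end (X.start < 14:05) AND its end is strictly before J's start (X.end < 17:10).
F: start 13:25 < 14:05? ✓; end 13:35 < 17:10? ✓ → yes.
H: start 09:50 < 14:05? ✓; end 15:25 < 17:10? ✓ → yes.
L: start 07:50 < 14:05? ✓; end 12:45 < 17:10? ✓ → yes.
Q: start 12:30 < 14:05? ✓; end 16:50 < 17:10? ✓ → yes.
R: start 17:35 < 14:05? ✗; end 20:00 < 17:10? ✗ → no.
V: start 12:30 < 14:05? ✓; end 18:30 < 17:10? ✗ → no.
W: start 09:25 < 14:05? ✓; end 11:15 < 17:10? ✓ → yes.
Result: F, H, L, Q, W.

F, H, L, Q, W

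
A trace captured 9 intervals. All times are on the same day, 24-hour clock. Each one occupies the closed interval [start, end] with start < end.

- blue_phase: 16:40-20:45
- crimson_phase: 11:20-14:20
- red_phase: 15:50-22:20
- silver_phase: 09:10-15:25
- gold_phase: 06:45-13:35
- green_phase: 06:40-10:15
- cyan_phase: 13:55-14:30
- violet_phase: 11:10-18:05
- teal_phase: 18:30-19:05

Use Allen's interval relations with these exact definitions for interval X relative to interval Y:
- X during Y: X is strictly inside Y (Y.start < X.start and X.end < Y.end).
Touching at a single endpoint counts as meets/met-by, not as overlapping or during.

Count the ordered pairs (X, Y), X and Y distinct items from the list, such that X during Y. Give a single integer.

Checking all 72 ordered pairs for relation 'during'; matching pairs in alphabetical order:
(blue_phase, red_phase): blue_phase during red_phase ✓
(crimson_phase, silver_phase): crimson_phase during silver_phase ✓
(crimson_phase, violet_phase): crimson_phase during violet_phase ✓
(cyan_phase, silver_phase): cyan_phase during silver_phase ✓
(cyan_phase, violet_phase): cyan_phase during violet_phase ✓
(teal_phase, blue_phase): teal_phase during blue_phase ✓
(teal_phase, red_phase): teal_phase during red_phase ✓
Count: 7.

7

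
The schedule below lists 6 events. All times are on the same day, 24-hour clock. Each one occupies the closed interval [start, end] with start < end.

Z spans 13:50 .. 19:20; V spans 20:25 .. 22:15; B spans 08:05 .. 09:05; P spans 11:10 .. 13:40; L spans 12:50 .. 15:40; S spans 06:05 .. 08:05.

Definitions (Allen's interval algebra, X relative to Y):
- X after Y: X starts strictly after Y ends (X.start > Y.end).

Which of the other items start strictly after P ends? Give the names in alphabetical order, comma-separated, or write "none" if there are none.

Target P = [11:10, 13:40].
B [08:05, 09:05] → before → no.
L [12:50, 15:40] → overlapped-by → no.
S [06:05, 08:05] → before → no.
V [20:25, 22:15] → after → yes.
Z [13:50, 19:20] → after → yes.
Result: V, Z.

V, Z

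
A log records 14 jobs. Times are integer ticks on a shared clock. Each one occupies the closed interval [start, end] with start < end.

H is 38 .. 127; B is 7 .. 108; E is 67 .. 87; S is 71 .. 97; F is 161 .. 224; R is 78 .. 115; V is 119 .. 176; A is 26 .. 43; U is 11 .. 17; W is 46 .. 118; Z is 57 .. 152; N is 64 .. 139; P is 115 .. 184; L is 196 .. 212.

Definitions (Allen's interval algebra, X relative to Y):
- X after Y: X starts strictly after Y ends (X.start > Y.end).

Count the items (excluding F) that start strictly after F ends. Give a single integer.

0

Target F = [161, 224].
A [26, 43] → before → no.
B [7, 108] → before → no.
E [67, 87] → before → no.
H [38, 127] → before → no.
L [196, 212] → during → no.
N [64, 139] → before → no.
P [115, 184] → overlaps → no.
R [78, 115] → before → no.
S [71, 97] → before → no.
U [11, 17] → before → no.
V [119, 176] → overlaps → no.
W [46, 118] → before → no.
Z [57, 152] → before → no.
Total: 0.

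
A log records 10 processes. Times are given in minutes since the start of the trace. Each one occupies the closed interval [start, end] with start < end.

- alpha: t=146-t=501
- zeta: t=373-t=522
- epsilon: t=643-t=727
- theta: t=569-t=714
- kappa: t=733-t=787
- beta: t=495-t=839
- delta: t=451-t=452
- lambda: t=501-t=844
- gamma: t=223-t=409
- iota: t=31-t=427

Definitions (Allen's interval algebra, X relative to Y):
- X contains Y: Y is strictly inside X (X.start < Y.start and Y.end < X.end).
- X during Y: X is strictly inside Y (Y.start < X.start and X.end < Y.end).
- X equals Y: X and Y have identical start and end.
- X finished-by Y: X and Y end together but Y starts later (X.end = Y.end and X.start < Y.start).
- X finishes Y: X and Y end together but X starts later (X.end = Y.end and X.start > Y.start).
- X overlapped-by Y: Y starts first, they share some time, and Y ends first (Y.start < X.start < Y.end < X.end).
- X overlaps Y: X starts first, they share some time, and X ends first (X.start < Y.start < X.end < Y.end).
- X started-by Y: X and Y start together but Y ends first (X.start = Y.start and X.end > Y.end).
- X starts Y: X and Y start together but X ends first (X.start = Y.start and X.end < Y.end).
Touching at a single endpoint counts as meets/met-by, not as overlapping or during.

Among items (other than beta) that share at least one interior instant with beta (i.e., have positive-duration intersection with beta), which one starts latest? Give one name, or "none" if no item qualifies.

kappa

Target beta = [t=495, t=839].
alpha [t=146, t=501] → overlaps → candidate.
delta [t=451, t=452] → before → excluded.
epsilon [t=643, t=727] → during → candidate.
gamma [t=223, t=409] → before → excluded.
iota [t=31, t=427] → before → excluded.
kappa [t=733, t=787] → during → candidate.
lambda [t=501, t=844] → overlapped-by → candidate.
theta [t=569, t=714] → during → candidate.
zeta [t=373, t=522] → overlaps → candidate.
Among candidates, latest start is t=733 → kappa.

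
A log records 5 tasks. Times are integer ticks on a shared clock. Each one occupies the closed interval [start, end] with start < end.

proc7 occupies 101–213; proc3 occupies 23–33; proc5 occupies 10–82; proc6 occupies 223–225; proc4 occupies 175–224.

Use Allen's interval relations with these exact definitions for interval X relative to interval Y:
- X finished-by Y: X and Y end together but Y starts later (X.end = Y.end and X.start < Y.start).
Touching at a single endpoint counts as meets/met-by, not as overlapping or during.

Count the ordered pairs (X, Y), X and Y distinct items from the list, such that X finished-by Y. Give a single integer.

0

Checking all 20 ordered pairs for relation 'finished-by'; matching pairs in alphabetical order:
No pair satisfies it.
Count: 0.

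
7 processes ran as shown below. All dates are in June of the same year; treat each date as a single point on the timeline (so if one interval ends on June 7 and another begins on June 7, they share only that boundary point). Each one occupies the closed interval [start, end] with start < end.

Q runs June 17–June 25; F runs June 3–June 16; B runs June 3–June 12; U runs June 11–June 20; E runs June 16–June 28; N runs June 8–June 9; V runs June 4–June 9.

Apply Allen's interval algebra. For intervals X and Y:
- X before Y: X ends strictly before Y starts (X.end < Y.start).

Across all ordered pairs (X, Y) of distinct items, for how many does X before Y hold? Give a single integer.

9

Checking all 42 ordered pairs for relation 'before'; matching pairs in alphabetical order:
(B, E): B before E ✓
(B, Q): B before Q ✓
(F, Q): F before Q ✓
(N, E): N before E ✓
(N, Q): N before Q ✓
(N, U): N before U ✓
(V, E): V before E ✓
(V, Q): V before Q ✓
(V, U): V before U ✓
Count: 9.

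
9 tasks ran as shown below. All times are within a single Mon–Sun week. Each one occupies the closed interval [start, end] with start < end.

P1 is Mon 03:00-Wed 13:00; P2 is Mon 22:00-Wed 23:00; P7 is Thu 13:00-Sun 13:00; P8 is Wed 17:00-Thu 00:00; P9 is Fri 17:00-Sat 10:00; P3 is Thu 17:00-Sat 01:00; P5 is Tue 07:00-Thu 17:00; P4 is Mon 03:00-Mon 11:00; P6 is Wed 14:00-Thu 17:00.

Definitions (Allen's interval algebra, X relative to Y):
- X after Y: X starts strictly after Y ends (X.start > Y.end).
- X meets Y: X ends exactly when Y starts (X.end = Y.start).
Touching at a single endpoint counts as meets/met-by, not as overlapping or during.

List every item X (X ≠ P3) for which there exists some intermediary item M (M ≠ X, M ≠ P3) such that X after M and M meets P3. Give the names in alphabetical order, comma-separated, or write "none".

Target P3 = [Thu 17:00, Sat 01:00].
Intermediaries M with M meets P3: P5, P6.
Via P5 — items with X after P5: P9.
Via P6 — items with X after P6: P9.
Union: P9.

P9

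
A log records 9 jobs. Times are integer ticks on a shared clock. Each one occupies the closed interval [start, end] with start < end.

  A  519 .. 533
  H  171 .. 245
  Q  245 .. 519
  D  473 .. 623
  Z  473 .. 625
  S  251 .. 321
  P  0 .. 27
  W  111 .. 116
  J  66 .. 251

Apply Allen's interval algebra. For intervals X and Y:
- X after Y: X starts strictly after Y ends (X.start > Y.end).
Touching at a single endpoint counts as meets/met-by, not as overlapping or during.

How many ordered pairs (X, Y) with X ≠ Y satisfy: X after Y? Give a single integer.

24

Checking all 72 ordered pairs for relation 'after'; matching pairs in alphabetical order:
(A, H): A after H ✓
(A, J): A after J ✓
(A, P): A after P ✓
(A, S): A after S ✓
(A, W): A after W ✓
(D, H): D after H ✓
(D, J): D after J ✓
(D, P): D after P ✓
(D, S): D after S ✓
(D, W): D after W ✓
(H, P): H after P ✓
(H, W): H after W ✓
(J, P): J after P ✓
(Q, P): Q after P ✓
(Q, W): Q after W ✓
(S, H): S after H ✓
(S, P): S after P ✓
(S, W): S after W ✓
(W, P): W after P ✓
(Z, H): Z after H ✓
(Z, J): Z after J ✓
(Z, P): Z after P ✓
(Z, S): Z after S ✓
(Z, W): Z after W ✓
Count: 24.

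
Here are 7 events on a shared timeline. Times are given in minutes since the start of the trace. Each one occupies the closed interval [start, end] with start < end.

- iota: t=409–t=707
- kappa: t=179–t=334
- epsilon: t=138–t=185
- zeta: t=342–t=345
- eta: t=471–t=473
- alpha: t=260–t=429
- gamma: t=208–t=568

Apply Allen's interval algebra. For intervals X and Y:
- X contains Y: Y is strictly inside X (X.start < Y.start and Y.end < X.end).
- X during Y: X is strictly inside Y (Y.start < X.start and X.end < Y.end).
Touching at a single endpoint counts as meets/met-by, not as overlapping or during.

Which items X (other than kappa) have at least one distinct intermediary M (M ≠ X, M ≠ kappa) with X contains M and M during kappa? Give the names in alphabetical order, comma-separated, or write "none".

none

Target kappa = [t=179, t=334].
Intermediaries M with M during kappa: none.
Union: none.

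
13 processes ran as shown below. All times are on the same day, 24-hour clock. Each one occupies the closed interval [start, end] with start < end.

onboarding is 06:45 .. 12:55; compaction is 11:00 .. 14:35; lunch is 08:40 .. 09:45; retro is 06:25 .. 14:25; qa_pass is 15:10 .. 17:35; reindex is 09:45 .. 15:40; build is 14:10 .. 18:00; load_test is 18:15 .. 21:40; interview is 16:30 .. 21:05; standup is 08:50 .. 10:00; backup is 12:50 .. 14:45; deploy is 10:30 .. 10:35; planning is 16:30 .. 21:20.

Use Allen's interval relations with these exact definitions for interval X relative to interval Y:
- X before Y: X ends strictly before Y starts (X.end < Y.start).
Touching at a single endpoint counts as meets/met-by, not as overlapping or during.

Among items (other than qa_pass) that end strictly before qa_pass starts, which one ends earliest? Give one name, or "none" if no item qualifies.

lunch

Target qa_pass = [15:10, 17:35].
backup [12:50, 14:45] → before → candidate.
build [14:10, 18:00] → contains → excluded.
compaction [11:00, 14:35] → before → candidate.
deploy [10:30, 10:35] → before → candidate.
interview [16:30, 21:05] → overlapped-by → excluded.
load_test [18:15, 21:40] → after → excluded.
lunch [08:40, 09:45] → before → candidate.
onboarding [06:45, 12:55] → before → candidate.
planning [16:30, 21:20] → overlapped-by → excluded.
reindex [09:45, 15:40] → overlaps → excluded.
retro [06:25, 14:25] → before → candidate.
standup [08:50, 10:00] → before → candidate.
Among candidates, earliest end is 09:45 → lunch.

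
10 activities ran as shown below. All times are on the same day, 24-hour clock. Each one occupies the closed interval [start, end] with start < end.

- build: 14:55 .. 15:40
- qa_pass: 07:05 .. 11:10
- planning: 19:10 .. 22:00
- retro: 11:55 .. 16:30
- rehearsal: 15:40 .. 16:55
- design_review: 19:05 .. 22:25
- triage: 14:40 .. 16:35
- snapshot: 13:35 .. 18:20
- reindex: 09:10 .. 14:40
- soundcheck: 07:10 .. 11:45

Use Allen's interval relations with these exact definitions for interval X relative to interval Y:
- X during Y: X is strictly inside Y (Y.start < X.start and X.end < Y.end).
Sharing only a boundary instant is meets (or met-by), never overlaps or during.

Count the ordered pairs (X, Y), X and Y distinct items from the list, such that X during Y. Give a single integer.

Checking all 90 ordered pairs for relation 'during'; matching pairs in alphabetical order:
(build, retro): build during retro ✓
(build, snapshot): build during snapshot ✓
(build, triage): build during triage ✓
(planning, design_review): planning during design_review ✓
(rehearsal, snapshot): rehearsal during snapshot ✓
(triage, snapshot): triage during snapshot ✓
Count: 6.

6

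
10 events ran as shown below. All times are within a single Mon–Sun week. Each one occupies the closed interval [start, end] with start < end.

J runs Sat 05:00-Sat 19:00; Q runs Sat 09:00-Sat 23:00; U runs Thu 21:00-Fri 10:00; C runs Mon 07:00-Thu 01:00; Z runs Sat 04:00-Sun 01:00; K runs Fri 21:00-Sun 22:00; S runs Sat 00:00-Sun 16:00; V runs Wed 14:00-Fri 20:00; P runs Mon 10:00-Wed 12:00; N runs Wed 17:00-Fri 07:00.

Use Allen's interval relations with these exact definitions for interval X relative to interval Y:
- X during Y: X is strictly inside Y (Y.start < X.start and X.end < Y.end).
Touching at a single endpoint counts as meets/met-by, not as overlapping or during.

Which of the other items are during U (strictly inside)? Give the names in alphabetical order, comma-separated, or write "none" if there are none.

none

Target U = [Thu 21:00, Fri 10:00].
C [Mon 07:00, Thu 01:00] → before → no.
J [Sat 05:00, Sat 19:00] → after → no.
K [Fri 21:00, Sun 22:00] → after → no.
N [Wed 17:00, Fri 07:00] → overlaps → no.
P [Mon 10:00, Wed 12:00] → before → no.
Q [Sat 09:00, Sat 23:00] → after → no.
S [Sat 00:00, Sun 16:00] → after → no.
V [Wed 14:00, Fri 20:00] → contains → no.
Z [Sat 04:00, Sun 01:00] → after → no.
Result: none.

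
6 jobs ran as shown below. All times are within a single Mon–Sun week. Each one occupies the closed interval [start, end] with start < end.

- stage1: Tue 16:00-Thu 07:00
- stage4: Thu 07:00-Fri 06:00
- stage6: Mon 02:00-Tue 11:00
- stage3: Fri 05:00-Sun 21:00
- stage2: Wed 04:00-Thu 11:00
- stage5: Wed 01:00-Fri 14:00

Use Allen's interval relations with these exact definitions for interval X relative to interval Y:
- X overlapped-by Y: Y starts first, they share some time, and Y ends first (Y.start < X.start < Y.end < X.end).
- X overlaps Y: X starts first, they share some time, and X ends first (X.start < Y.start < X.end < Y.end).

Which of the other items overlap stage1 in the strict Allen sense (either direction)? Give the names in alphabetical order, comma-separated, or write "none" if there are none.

Target stage1 = [Tue 16:00, Thu 07:00].
stage2 [Wed 04:00, Thu 11:00] → overlapped-by → yes.
stage3 [Fri 05:00, Sun 21:00] → after → no.
stage4 [Thu 07:00, Fri 06:00] → met-by → no.
stage5 [Wed 01:00, Fri 14:00] → overlapped-by → yes.
stage6 [Mon 02:00, Tue 11:00] → before → no.
Result: stage2, stage5.

stage2, stage5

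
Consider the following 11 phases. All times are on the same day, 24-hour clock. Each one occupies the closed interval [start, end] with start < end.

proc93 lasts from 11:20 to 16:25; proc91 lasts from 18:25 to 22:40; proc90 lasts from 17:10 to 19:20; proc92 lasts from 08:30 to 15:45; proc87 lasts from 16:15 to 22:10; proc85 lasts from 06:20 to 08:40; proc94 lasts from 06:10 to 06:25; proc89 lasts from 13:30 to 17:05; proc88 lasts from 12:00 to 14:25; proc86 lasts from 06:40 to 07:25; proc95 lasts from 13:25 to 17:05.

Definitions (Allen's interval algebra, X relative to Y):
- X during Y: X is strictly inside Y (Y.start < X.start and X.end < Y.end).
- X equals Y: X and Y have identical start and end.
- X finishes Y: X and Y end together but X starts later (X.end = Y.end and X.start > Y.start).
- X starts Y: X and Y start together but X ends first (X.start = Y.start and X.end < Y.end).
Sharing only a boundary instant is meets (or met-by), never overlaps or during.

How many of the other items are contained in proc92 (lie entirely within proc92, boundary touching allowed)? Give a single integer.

Target proc92 = [08:30, 15:45].
proc85 [06:20, 08:40] → overlaps → no.
proc86 [06:40, 07:25] → before → no.
proc87 [16:15, 22:10] → after → no.
proc88 [12:00, 14:25] → during → counts.
proc89 [13:30, 17:05] → overlapped-by → no.
proc90 [17:10, 19:20] → after → no.
proc91 [18:25, 22:40] → after → no.
proc93 [11:20, 16:25] → overlapped-by → no.
proc94 [06:10, 06:25] → before → no.
proc95 [13:25, 17:05] → overlapped-by → no.
Total: 1.

1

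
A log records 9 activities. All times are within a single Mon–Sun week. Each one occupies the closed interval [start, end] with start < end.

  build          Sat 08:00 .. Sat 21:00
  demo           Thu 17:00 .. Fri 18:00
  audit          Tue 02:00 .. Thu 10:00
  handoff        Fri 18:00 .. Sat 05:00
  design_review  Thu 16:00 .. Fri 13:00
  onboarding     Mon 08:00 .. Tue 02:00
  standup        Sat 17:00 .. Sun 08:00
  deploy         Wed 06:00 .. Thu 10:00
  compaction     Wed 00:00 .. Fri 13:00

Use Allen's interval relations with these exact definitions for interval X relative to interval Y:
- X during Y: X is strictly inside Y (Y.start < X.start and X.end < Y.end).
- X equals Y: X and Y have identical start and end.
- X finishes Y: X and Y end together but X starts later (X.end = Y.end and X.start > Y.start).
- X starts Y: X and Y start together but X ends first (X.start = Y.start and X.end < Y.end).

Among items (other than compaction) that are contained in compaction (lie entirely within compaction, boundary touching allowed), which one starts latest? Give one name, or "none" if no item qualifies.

design_review

Target compaction = [Wed 00:00, Fri 13:00].
audit [Tue 02:00, Thu 10:00] → overlaps → excluded.
build [Sat 08:00, Sat 21:00] → after → excluded.
demo [Thu 17:00, Fri 18:00] → overlapped-by → excluded.
deploy [Wed 06:00, Thu 10:00] → during → candidate.
design_review [Thu 16:00, Fri 13:00] → finishes → candidate.
handoff [Fri 18:00, Sat 05:00] → after → excluded.
onboarding [Mon 08:00, Tue 02:00] → before → excluded.
standup [Sat 17:00, Sun 08:00] → after → excluded.
Among candidates, latest start is Thu 16:00 → design_review.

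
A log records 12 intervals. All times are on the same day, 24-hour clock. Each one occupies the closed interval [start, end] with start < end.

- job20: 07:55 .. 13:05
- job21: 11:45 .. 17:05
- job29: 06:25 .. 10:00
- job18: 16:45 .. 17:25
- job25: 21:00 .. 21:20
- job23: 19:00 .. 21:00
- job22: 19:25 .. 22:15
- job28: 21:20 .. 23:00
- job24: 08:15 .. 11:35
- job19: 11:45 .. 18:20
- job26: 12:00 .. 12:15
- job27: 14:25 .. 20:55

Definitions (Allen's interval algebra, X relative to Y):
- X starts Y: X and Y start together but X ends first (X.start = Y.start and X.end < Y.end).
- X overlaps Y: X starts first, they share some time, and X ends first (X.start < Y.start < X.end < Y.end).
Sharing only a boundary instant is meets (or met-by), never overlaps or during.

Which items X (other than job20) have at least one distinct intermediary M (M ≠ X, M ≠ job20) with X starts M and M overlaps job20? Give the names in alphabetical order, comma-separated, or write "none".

none

Target job20 = [07:55, 13:05].
Intermediaries M with M overlaps job20: job29.
Via job29 — items with X starts job29: none.
Union: none.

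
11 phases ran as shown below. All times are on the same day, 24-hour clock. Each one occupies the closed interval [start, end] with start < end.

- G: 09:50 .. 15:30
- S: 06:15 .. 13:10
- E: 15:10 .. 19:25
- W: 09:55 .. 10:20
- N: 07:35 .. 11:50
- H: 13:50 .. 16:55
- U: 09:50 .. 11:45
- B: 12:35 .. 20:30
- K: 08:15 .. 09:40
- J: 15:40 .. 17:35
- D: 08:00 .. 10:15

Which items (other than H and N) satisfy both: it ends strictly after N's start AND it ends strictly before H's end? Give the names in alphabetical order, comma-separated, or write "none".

Conditions: its end is strictly after N's start (X.end > 07:35) AND its end is strictly before H's end (X.end < 16:55).
B: end 20:30 > 07:35? ✓; end 20:30 < 16:55? ✗ → no.
D: end 10:15 > 07:35? ✓; end 10:15 < 16:55? ✓ → yes.
E: end 19:25 > 07:35? ✓; end 19:25 < 16:55? ✗ → no.
G: end 15:30 > 07:35? ✓; end 15:30 < 16:55? ✓ → yes.
J: end 17:35 > 07:35? ✓; end 17:35 < 16:55? ✗ → no.
K: end 09:40 > 07:35? ✓; end 09:40 < 16:55? ✓ → yes.
S: end 13:10 > 07:35? ✓; end 13:10 < 16:55? ✓ → yes.
U: end 11:45 > 07:35? ✓; end 11:45 < 16:55? ✓ → yes.
W: end 10:20 > 07:35? ✓; end 10:20 < 16:55? ✓ → yes.
Result: D, G, K, S, U, W.

D, G, K, S, U, W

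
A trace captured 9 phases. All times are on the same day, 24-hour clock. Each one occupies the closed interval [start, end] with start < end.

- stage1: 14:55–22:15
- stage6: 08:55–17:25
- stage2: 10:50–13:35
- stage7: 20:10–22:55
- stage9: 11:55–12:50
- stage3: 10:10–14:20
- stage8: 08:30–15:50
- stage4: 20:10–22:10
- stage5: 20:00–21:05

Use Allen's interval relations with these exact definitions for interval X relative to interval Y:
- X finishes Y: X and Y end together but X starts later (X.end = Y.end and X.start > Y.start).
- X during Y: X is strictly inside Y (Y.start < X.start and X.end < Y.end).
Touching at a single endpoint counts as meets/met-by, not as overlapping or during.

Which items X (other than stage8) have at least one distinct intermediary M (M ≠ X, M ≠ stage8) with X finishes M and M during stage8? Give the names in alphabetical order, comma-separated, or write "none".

Target stage8 = [08:30, 15:50].
Intermediaries M with M during stage8: stage2, stage3, stage9.
Via stage2 — items with X finishes stage2: none.
Via stage3 — items with X finishes stage3: none.
Via stage9 — items with X finishes stage9: none.
Union: none.

none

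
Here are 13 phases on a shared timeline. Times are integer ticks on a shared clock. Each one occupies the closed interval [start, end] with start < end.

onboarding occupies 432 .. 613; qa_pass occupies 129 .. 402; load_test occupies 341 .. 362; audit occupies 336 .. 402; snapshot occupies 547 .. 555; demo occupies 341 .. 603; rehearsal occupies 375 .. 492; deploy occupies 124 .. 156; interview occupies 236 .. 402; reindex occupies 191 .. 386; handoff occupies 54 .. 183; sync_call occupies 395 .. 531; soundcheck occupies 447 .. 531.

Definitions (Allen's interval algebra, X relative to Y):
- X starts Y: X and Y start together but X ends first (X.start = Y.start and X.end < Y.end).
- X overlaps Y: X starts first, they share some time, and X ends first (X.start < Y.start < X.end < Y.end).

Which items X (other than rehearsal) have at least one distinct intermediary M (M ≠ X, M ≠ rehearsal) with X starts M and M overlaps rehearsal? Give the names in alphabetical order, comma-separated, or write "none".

none

Target rehearsal = [375, 492].
Intermediaries M with M overlaps rehearsal: audit, interview, qa_pass, reindex.
Via audit — items with X starts audit: none.
Via interview — items with X starts interview: none.
Via qa_pass — items with X starts qa_pass: none.
Via reindex — items with X starts reindex: none.
Union: none.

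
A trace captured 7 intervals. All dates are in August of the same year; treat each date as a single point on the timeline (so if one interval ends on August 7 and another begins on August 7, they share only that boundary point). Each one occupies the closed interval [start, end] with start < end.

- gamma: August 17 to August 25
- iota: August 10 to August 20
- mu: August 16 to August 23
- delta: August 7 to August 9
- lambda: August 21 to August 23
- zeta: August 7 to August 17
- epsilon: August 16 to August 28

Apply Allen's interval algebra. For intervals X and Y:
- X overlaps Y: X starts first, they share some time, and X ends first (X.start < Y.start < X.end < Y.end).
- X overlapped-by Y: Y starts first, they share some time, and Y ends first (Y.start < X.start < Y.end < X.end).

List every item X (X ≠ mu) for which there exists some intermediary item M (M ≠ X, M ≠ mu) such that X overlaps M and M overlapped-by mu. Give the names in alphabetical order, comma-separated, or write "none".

iota

Target mu = [August 16, August 23].
Intermediaries M with M overlapped-by mu: gamma.
Via gamma — items with X overlaps gamma: iota.
Union: iota.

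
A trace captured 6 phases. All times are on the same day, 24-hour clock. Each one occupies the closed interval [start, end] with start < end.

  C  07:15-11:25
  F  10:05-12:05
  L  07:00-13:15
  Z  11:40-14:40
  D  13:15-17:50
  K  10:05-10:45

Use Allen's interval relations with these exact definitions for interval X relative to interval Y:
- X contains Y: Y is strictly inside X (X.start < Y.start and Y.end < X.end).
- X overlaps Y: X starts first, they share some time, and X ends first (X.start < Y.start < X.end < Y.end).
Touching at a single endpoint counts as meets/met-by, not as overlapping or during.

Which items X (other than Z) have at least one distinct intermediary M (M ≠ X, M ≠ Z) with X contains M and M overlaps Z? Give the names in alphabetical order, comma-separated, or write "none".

Target Z = [11:40, 14:40].
Intermediaries M with M overlaps Z: F, L.
Via F — items with X contains F: L.
Via L — items with X contains L: none.
Union: L.

L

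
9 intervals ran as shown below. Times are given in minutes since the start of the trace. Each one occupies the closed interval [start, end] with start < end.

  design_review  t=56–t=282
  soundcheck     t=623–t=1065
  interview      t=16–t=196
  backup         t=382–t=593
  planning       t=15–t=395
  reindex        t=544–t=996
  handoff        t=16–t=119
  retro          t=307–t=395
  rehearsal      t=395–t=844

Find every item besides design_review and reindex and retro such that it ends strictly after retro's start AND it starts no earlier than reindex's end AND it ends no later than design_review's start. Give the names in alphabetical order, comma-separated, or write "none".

none

Conditions: its end is strictly after retro's start (X.end > t=307) AND its start is no earlier than reindex's end (X.start >= t=996) AND its end is no later than design_review's start (X.end <= t=56).
backup: end t=593 > t=307? ✓; start t=382 >= t=996? ✗; end t=593 <= t=56? ✗ → no.
handoff: end t=119 > t=307? ✗; start t=16 >= t=996? ✗; end t=119 <= t=56? ✗ → no.
interview: end t=196 > t=307? ✗; start t=16 >= t=996? ✗; end t=196 <= t=56? ✗ → no.
planning: end t=395 > t=307? ✓; start t=15 >= t=996? ✗; end t=395 <= t=56? ✗ → no.
rehearsal: end t=844 > t=307? ✓; start t=395 >= t=996? ✗; end t=844 <= t=56? ✗ → no.
soundcheck: end t=1065 > t=307? ✓; start t=623 >= t=996? ✗; end t=1065 <= t=56? ✗ → no.
Result: none.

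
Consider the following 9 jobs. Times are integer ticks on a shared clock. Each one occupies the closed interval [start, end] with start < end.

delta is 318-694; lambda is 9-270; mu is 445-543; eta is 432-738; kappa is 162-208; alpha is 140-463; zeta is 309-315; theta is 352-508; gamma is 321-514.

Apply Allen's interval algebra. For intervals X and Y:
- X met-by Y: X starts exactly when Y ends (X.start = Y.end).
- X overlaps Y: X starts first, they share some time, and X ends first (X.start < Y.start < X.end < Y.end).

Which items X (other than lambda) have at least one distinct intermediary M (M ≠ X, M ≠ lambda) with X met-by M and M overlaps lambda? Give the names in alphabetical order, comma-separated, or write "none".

none

Target lambda = [9, 270].
Intermediaries M with M overlaps lambda: none.
Union: none.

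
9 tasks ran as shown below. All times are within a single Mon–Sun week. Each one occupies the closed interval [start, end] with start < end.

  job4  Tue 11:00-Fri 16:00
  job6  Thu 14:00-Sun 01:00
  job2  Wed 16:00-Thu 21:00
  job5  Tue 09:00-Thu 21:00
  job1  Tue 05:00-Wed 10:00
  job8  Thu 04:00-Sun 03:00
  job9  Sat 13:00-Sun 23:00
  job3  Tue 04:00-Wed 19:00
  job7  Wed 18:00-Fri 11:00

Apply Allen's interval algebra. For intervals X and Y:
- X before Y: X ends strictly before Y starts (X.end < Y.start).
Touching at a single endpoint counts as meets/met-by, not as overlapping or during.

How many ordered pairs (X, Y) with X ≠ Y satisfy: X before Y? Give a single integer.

Checking all 72 ordered pairs for relation 'before'; matching pairs in alphabetical order:
(job1, job2): job1 before job2 ✓
(job1, job6): job1 before job6 ✓
(job1, job7): job1 before job7 ✓
(job1, job8): job1 before job8 ✓
(job1, job9): job1 before job9 ✓
(job2, job9): job2 before job9 ✓
(job3, job6): job3 before job6 ✓
(job3, job8): job3 before job8 ✓
(job3, job9): job3 before job9 ✓
(job4, job9): job4 before job9 ✓
(job5, job9): job5 before job9 ✓
(job7, job9): job7 before job9 ✓
Count: 12.

12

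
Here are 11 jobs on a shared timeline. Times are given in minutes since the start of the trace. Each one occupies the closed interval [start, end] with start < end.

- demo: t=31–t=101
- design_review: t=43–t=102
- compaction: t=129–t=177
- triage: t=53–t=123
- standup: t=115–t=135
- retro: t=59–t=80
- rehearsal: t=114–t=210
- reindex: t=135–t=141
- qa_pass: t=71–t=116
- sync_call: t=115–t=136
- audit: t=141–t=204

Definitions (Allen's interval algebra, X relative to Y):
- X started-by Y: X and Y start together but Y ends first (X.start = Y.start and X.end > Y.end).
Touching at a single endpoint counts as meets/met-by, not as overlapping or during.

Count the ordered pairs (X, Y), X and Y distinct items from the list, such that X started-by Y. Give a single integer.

Checking all 110 ordered pairs for relation 'started-by'; matching pairs in alphabetical order:
(sync_call, standup): sync_call started-by standup ✓
Count: 1.

1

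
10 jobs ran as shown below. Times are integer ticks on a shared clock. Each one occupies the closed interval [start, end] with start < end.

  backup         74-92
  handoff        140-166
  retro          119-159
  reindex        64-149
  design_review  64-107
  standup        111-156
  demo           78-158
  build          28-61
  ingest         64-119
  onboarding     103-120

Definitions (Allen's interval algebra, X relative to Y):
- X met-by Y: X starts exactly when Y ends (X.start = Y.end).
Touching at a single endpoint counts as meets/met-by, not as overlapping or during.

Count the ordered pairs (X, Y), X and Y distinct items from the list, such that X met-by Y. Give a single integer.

Checking all 90 ordered pairs for relation 'met-by'; matching pairs in alphabetical order:
(retro, ingest): retro met-by ingest ✓
Count: 1.

1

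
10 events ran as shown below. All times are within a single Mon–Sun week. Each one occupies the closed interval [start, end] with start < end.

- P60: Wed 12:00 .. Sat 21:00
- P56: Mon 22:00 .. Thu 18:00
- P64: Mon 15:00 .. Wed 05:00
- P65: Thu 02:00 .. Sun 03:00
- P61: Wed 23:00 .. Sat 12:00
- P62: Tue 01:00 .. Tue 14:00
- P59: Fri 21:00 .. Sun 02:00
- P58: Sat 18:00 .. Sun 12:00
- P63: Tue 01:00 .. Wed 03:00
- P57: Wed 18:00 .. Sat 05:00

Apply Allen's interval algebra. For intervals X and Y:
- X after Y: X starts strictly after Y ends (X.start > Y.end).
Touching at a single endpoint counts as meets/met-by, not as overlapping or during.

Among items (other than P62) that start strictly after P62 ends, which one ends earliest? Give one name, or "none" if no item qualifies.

Target P62 = [Tue 01:00, Tue 14:00].
P56 [Mon 22:00, Thu 18:00] → contains → excluded.
P57 [Wed 18:00, Sat 05:00] → after → candidate.
P58 [Sat 18:00, Sun 12:00] → after → candidate.
P59 [Fri 21:00, Sun 02:00] → after → candidate.
P60 [Wed 12:00, Sat 21:00] → after → candidate.
P61 [Wed 23:00, Sat 12:00] → after → candidate.
P63 [Tue 01:00, Wed 03:00] → started-by → excluded.
P64 [Mon 15:00, Wed 05:00] → contains → excluded.
P65 [Thu 02:00, Sun 03:00] → after → candidate.
Among candidates, earliest end is Sat 05:00 → P57.

P57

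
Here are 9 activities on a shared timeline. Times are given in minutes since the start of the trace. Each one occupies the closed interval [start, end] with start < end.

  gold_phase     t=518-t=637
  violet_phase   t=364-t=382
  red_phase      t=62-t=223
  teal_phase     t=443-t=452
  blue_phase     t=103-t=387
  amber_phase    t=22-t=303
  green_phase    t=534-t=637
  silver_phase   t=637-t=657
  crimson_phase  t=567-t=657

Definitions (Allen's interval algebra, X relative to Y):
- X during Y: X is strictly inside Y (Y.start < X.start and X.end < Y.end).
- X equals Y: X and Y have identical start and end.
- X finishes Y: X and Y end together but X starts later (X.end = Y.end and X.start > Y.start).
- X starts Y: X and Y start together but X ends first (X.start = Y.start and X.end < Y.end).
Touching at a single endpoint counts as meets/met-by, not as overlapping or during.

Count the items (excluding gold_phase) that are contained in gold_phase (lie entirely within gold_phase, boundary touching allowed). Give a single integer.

Target gold_phase = [t=518, t=637].
amber_phase [t=22, t=303] → before → no.
blue_phase [t=103, t=387] → before → no.
crimson_phase [t=567, t=657] → overlapped-by → no.
green_phase [t=534, t=637] → finishes → counts.
red_phase [t=62, t=223] → before → no.
silver_phase [t=637, t=657] → met-by → no.
teal_phase [t=443, t=452] → before → no.
violet_phase [t=364, t=382] → before → no.
Total: 1.

1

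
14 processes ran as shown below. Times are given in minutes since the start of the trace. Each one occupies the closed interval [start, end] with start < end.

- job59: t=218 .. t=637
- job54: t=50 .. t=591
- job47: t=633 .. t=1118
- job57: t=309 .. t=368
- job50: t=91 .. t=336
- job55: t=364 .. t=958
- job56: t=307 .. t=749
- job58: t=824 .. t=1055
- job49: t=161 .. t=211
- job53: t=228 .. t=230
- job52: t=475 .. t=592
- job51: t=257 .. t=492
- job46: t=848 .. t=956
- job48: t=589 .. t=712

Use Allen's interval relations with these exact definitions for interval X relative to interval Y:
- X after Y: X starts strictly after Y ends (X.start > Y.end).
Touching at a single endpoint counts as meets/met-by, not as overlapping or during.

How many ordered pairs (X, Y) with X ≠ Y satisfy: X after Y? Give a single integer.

Checking all 182 ordered pairs for relation 'after'; matching pairs in alphabetical order:
(job46, job48): job46 after job48 ✓
(job46, job49): job46 after job49 ✓
(job46, job50): job46 after job50 ✓
(job46, job51): job46 after job51 ✓
(job46, job52): job46 after job52 ✓
(job46, job53): job46 after job53 ✓
(job46, job54): job46 after job54 ✓
(job46, job56): job46 after job56 ✓
(job46, job57): job46 after job57 ✓
(job46, job59): job46 after job59 ✓
(job47, job49): job47 after job49 ✓
(job47, job50): job47 after job50 ✓
(job47, job51): job47 after job51 ✓
(job47, job52): job47 after job52 ✓
(job47, job53): job47 after job53 ✓
(job47, job54): job47 after job54 ✓
(job47, job57): job47 after job57 ✓
(job48, job49): job48 after job49 ✓
(job48, job50): job48 after job50 ✓
(job48, job51): job48 after job51 ✓
(job48, job53): job48 after job53 ✓
(job48, job57): job48 after job57 ✓
(job51, job49): job51 after job49 ✓
(job51, job53): job51 after job53 ✓
... plus 23 further pairs not listed.
Count: 47.

47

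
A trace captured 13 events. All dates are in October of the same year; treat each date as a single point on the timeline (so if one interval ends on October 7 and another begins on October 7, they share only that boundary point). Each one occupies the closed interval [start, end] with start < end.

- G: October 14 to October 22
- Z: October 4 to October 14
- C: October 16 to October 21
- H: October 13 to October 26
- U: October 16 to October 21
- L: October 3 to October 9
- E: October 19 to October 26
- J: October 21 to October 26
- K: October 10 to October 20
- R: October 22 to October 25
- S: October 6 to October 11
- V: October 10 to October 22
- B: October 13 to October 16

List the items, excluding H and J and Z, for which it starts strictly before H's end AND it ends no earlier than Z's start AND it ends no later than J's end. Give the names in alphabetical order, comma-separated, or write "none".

Conditions: its start is strictly before H's end (X.start < October 26) AND its end is no earlier than Z's start (X.end >= October 4) AND its end is no later than J's end (X.end <= October 26).
B: start October 13 < October 26? ✓; end October 16 >= October 4? ✓; end October 16 <= October 26? ✓ → yes.
C: start October 16 < October 26? ✓; end October 21 >= October 4? ✓; end October 21 <= October 26? ✓ → yes.
E: start October 19 < October 26? ✓; end October 26 >= October 4? ✓; end October 26 <= October 26? ✓ → yes.
G: start October 14 < October 26? ✓; end October 22 >= October 4? ✓; end October 22 <= October 26? ✓ → yes.
K: start October 10 < October 26? ✓; end October 20 >= October 4? ✓; end October 20 <= October 26? ✓ → yes.
L: start October 3 < October 26? ✓; end October 9 >= October 4? ✓; end October 9 <= October 26? ✓ → yes.
R: start October 22 < October 26? ✓; end October 25 >= October 4? ✓; end October 25 <= October 26? ✓ → yes.
S: start October 6 < October 26? ✓; end October 11 >= October 4? ✓; end October 11 <= October 26? ✓ → yes.
U: start October 16 < October 26? ✓; end October 21 >= October 4? ✓; end October 21 <= October 26? ✓ → yes.
V: start October 10 < October 26? ✓; end October 22 >= October 4? ✓; end October 22 <= October 26? ✓ → yes.
Result: B, C, E, G, K, L, R, S, U, V.

B, C, E, G, K, L, R, S, U, V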